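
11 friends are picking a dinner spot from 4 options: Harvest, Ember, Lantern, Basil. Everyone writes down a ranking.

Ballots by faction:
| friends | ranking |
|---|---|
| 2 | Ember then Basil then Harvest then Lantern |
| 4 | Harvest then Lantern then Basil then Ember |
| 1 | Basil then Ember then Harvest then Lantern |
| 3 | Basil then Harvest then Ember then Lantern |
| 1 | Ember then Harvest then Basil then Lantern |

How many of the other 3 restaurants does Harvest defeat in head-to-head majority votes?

2

Harvest against each rival (11 friends):
Harvest vs Ember: Harvest preferred on 4+3 = 7 ballots; Harvest wins 7–4.
Harvest vs Lantern: Harvest preferred on 2+4+1+3+1 = 11 ballots; Harvest wins 11–0.
Harvest vs Basil: Basil wins 6–5.
Harvest beats Ember, Lantern; loses to Basil — 2 pairwise wins.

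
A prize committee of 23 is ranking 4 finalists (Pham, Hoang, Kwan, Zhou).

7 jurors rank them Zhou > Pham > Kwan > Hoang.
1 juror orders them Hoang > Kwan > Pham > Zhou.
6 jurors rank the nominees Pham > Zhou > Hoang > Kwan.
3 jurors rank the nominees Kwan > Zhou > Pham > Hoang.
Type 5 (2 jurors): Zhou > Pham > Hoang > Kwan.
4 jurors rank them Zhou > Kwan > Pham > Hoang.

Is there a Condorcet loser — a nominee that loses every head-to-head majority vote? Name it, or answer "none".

Pairwise majorities:
Pham vs Hoang: 22 to 1, Pham.
Pham vs Kwan: 15 to 8, Pham.
Pham vs Zhou: Pham preferred on 1+6 = 7 ballots; Zhou wins 16–7.
Hoang vs Kwan: Hoang preferred on 1+6+2 = 9 ballots; Kwan wins 14–9.
Hoang vs Zhou: Zhou wins 22–1.
Kwan vs Zhou: Kwan preferred on 1+3 = 4 ballots; Zhou wins 19–4.
Hoang loses to every other nominee — it is the Condorcet loser.

Hoang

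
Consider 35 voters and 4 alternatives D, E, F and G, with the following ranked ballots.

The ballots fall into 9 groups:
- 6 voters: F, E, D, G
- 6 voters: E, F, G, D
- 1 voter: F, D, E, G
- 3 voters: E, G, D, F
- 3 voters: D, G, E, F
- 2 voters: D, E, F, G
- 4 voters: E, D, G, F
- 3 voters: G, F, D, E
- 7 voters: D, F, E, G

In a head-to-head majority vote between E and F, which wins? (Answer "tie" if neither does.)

Ballots ranking E above F: 6 + 3 + 3 + 2 + 4 = 18.
Ballots ranking F above E: 35 − 18 = 17.
E wins the head-to-head 18–17.

E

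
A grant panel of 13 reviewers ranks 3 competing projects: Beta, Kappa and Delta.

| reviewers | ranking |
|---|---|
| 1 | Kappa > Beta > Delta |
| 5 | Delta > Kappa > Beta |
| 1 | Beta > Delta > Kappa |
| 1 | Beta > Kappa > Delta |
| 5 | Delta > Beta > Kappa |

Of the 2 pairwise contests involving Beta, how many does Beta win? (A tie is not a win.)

Beta against each rival (13 reviewers):
Beta vs Kappa: Beta, 7–6.
Beta–Delta: Delta 10–3.
Beta beats Kappa; loses to Delta — 1 pairwise win.

1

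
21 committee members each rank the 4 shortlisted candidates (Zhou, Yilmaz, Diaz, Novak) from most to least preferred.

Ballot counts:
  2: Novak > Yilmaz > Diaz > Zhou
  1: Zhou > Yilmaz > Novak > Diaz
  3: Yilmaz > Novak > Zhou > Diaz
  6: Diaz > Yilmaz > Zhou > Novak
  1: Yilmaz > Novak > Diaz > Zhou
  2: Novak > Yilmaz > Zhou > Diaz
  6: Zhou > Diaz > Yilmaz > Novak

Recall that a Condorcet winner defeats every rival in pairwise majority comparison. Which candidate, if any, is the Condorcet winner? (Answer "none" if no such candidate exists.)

Pairwise majorities:
Zhou vs Yilmaz: Zhou is ranked higher on 1+6 = 7 ballots, Yilmaz on 14. Yilmaz wins 14–7.
Zhou vs Diaz: 1+3+2+6 = 12 for Zhou, 9 for Diaz — Zhou by 12–9.
Zhou vs Novak: Zhou is ranked higher on 1+6+6 = 13 ballots, Novak on 8. Zhou wins 13–8.
Yilmaz vs Diaz: 2+1+3+1+2 = 9 for Yilmaz, 12 for Diaz — Diaz by 12–9.
Yilmaz vs Novak: Yilmaz is ranked higher on 1+3+6+1+6 = 17 ballots, Novak on 4. Yilmaz wins 17–4.
Diaz vs Novak: Diaz preferred on 6+6 = 12 ballots; Diaz wins 12–9.
Each candidate drops at least one matchup (Zhou loses to Yilmaz; Yilmaz loses to Diaz; Diaz loses to Zhou; Novak loses to Zhou); the cycle Zhou → Diaz → Yilmaz → Zhou rules out a Condorcet winner.

none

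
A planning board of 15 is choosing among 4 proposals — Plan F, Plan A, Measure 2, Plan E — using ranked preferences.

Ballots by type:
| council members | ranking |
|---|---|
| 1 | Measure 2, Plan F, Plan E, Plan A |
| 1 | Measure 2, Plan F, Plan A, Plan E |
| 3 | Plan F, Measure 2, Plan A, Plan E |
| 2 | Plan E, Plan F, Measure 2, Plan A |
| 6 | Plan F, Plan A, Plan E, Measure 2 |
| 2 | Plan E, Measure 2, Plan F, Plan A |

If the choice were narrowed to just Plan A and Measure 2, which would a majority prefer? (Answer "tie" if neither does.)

Ballots ranking Plan A above Measure 2: 6.
Ballots ranking Measure 2 above Plan A: 15 − 6 = 9.
Measure 2 wins the head-to-head 9–6.

Measure 2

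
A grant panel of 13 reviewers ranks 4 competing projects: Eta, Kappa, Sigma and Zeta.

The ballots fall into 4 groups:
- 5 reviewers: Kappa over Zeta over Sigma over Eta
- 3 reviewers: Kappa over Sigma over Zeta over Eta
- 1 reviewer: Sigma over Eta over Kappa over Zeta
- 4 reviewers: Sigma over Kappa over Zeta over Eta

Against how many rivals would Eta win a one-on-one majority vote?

Eta against each rival (13 reviewers):
Eta vs Kappa: Kappa, 12–1.
Eta vs Sigma: 0 to 13, Sigma.
Eta vs Zeta: Zeta wins 12–1.
Eta beats no one; loses to Kappa, Sigma, Zeta — 0 pairwise wins.

0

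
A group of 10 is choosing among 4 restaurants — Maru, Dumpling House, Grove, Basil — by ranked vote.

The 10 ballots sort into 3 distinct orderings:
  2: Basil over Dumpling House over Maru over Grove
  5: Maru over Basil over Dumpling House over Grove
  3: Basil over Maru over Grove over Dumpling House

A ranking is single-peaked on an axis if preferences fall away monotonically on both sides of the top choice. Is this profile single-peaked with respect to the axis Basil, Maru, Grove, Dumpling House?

no

Axis positions: Basil=1, Maru=2, Grove=3, Dumpling House=4.
Type 1: ranking walks positions 1-4-2-3; Dumpling House is ranked above Maru even though Maru lies between Dumpling House and the peak Basil on the axis — preferences dip and rise again. Not single-peaked.
Type 2: ranking walks positions 2-1-4-3; Dumpling House is ranked above Grove even though Grove lies between Dumpling House and the peak Maru on the axis — preferences dip and rise again. Not single-peaked.
Type 3 (peak Basil at position 1): ranking walks positions 1-2-3-4, expanding outward from the peak — single-peaked.
Type 1 violates single-peakedness, so the profile is not single-peaked on this axis.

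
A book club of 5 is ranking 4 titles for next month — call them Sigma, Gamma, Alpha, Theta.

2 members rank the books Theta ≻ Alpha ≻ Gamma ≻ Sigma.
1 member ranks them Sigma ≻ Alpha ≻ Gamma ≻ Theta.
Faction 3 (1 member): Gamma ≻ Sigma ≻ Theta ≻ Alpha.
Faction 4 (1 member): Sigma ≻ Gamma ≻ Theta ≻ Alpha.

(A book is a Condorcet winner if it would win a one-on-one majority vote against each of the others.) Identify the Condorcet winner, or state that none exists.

Head-to-head results (5 members):
Sigma vs Gamma: Gamma, 3–2.
Sigma vs Alpha: Sigma wins 3–2.
Sigma vs Theta: Sigma wins 3–2.
Gamma–Alpha: Alpha 3–2.
Gamma–Theta: Gamma 3–2.
Alpha vs Theta: Theta, 4–1.
Each book drops at least one matchup (Sigma loses to Gamma; Gamma loses to Alpha; Alpha loses to Sigma; Theta loses to Sigma); the cycle Sigma → Alpha → Gamma → Sigma rules out a Condorcet winner.

none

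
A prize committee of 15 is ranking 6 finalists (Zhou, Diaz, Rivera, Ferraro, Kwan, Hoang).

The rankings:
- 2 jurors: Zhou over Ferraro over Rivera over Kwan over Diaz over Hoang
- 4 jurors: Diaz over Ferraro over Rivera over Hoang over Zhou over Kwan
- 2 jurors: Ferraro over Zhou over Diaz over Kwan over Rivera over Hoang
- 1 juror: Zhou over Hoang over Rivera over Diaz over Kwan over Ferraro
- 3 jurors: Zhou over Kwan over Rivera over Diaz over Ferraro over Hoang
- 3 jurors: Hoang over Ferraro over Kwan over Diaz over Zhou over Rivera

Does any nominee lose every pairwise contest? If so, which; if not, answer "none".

Head-to-head results (15 jurors):
Zhou–Diaz: Zhou 8–7.
Zhou vs Rivera: 11 to 4, Zhou.
Zhou vs Ferraro: 2+1+3 = 6 for Zhou, 9 for Ferraro — Ferraro by 9–6.
Zhou vs Kwan: 2+4+2+1+3 = 12 for Zhou, 3 for Kwan — Zhou by 12–3.
Zhou vs Hoang: Zhou is ranked higher on 2+2+1+3 = 8 ballots, Hoang on 7. Zhou wins 8–7.
Diaz vs Rivera: 4+2+3 = 9 for Diaz, 6 for Rivera — Diaz by 9–6.
Diaz vs Ferraro: Diaz preferred on 4+1+3 = 8 ballots; Diaz wins 8–7.
Diaz vs Kwan: Diaz is ranked higher on 4+2+1 = 7 ballots, Kwan on 8. Kwan wins 8–7.
Diaz vs Hoang: 11 to 4, Diaz.
Rivera vs Ferraro: Ferraro wins 11–4.
Rivera vs Kwan: Kwan, 8–7.
Rivera–Hoang: Rivera 11–4.
Ferraro vs Kwan: 2+4+2+3 = 11 for Ferraro, 4 for Kwan — Ferraro by 11–4.
Ferraro vs Hoang: 2+4+2+3 = 11 for Ferraro, 4 for Hoang — Ferraro by 11–4.
Kwan vs Hoang: Hoang, 8–7.
Every nominee wins at least one matchup (Zhou beats Diaz; Diaz beats Rivera; Rivera beats Hoang; Ferraro beats Zhou; Kwan beats Diaz; Hoang beats Kwan), so there is no Condorcet loser.

none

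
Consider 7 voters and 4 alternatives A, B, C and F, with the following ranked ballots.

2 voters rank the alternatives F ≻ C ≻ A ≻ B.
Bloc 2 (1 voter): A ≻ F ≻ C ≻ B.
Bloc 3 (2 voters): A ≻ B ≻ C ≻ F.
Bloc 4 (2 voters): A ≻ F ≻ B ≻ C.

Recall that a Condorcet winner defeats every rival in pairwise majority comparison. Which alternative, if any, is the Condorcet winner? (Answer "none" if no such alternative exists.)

A

Check each pair by majority over 7 ballots:
A vs B: A, 7–0.
A vs C: A, 5–2.
A vs F: A wins 5–2.
B–C: B 4–3.
B–F: F 5–2.
C vs F: F, 5–2.
A defeats every rival head-to-head and is the Condorcet winner.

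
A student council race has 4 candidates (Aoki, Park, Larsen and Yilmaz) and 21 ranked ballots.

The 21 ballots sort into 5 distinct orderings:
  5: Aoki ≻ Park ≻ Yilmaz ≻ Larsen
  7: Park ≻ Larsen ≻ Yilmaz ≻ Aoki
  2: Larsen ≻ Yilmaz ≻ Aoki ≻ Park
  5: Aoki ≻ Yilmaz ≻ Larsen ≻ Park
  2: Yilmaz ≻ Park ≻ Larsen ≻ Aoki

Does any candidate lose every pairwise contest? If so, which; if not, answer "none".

Pairwise majorities:
Aoki vs Park: Aoki wins 12–9.
Aoki vs Larsen: Aoki preferred on 5+5 = 10 ballots; Larsen wins 11–10.
Aoki vs Yilmaz: 5+5 = 10 for Aoki, 11 for Yilmaz — Yilmaz by 11–10.
Park vs Larsen: Park preferred on 5+7+2 = 14 ballots; Park wins 14–7.
Park vs Yilmaz: Park, 12–9.
Larsen vs Yilmaz: 9 to 12, Yilmaz.
No candidate is winless: Aoki beats Park; Park beats Larsen; Larsen beats Aoki; Yilmaz beats Aoki. There is no Condorcet loser.

none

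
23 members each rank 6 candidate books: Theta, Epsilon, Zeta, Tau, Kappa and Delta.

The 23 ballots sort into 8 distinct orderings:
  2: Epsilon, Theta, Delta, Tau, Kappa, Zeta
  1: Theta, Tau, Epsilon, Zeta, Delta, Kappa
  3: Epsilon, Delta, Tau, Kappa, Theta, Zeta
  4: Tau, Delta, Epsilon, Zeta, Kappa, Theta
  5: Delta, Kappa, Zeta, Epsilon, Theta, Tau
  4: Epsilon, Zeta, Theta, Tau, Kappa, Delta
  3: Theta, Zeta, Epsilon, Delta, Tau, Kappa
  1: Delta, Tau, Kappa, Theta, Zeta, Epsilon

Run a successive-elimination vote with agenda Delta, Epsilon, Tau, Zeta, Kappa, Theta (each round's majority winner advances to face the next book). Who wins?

Round 1: Delta vs Epsilon — 10–13, Epsilon advances.
Round 2: Epsilon vs Tau — 17–6, Epsilon advances.
Round 3: Epsilon vs Zeta — 14–9, Epsilon advances.
Round 4: Epsilon vs Kappa — 17–6, Epsilon advances.
Round 5: Epsilon vs Theta — 18–5, Epsilon advances.
Epsilon survives the agenda.

Epsilon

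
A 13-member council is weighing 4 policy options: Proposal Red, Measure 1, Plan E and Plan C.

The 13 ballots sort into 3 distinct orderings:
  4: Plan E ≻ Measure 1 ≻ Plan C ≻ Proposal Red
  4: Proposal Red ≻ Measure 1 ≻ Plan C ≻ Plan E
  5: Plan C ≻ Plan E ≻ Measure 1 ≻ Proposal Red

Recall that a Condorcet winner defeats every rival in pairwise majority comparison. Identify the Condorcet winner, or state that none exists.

none

Head-to-head results (13 council members):
Proposal Red vs Measure 1: Measure 1 wins 9–4.
Proposal Red vs Plan E: Proposal Red preferred on 4 ballots; Plan E wins 9–4.
Proposal Red vs Plan C: 4 for Proposal Red, 9 for Plan C — Plan C by 9–4.
Measure 1 vs Plan E: 4 to 9, Plan E.
Measure 1 vs Plan C: 8 to 5, Measure 1.
Plan E vs Plan C: 4 for Plan E, 9 for Plan C — Plan C by 9–4.
Each option drops at least one matchup (Proposal Red loses to Measure 1; Measure 1 loses to Plan E; Plan E loses to Plan C; Plan C loses to Measure 1); the cycle Measure 1 > Plan C > Plan E > Measure 1 rules out a Condorcet winner.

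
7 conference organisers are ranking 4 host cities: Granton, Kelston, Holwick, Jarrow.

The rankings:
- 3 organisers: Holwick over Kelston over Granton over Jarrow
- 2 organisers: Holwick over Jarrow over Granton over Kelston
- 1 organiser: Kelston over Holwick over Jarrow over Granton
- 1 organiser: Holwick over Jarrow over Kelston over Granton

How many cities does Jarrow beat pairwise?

Jarrow against each rival (7 organisers):
Jarrow vs Granton: Jarrow, 4–3.
Jarrow vs Kelston: Kelston wins 4–3.
Jarrow vs Holwick: 0 to 7, Holwick.
Jarrow beats Granton; loses to Kelston, Holwick — 1 pairwise win.

1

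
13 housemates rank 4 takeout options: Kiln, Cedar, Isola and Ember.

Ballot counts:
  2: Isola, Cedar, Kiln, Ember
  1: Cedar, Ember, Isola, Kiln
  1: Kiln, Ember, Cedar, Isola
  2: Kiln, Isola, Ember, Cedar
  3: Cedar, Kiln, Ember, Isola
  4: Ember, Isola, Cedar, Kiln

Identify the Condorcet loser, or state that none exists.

Head-to-head results (13 friends):
Kiln vs Cedar: Cedar wins 10–3.
Kiln vs Isola: 1+2+3 = 6 for Kiln, 7 for Isola — Isola by 7–6.
Kiln vs Ember: 8 to 5, Kiln.
Cedar vs Isola: Isola wins 8–5.
Cedar vs Ember: 2+1+3 = 6 for Cedar, 7 for Ember — Ember by 7–6.
Isola vs Ember: Isola preferred on 2+2 = 4 ballots; Ember wins 9–4.
No restaurant is winless: Kiln beats Ember; Cedar beats Kiln; Isola beats Kiln; Ember beats Cedar. There is no Condorcet loser.

none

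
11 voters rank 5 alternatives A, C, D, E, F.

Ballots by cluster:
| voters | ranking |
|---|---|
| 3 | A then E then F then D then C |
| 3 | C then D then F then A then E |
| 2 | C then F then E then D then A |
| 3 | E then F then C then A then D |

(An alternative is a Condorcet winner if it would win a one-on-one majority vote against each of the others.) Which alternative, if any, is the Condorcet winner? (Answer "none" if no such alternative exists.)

none

Pairwise majorities:
A vs C: 3 to 8, C.
A–D: A 6–5.
A vs E: A wins 6–5.
A vs F: A preferred on 3 ballots; F wins 8–3.
C vs D: C is ranked higher on 3+2+3 = 8 ballots, D on 3. C wins 8–3.
C vs E: C is ranked higher on 3+2 = 5 ballots, E on 6. E wins 6–5.
C–F: F 6–5.
D vs E: D is ranked higher on 3 ballots, E on 8. E wins 8–3.
D vs F: F wins 8–3.
E vs F: E preferred on 3+3 = 6 ballots; E wins 6–5.
Every alternative loses at least once (A loses to C; C loses to E; D loses to A; E loses to A; F loses to E). The majority relation contains the cycle A > E > C > A, so there is no Condorcet winner.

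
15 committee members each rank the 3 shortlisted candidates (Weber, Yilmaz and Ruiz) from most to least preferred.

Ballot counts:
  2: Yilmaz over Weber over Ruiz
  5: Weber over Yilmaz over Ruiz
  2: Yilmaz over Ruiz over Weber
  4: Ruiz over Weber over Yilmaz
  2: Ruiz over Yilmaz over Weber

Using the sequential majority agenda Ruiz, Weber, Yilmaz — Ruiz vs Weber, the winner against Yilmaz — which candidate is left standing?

Round 1: Ruiz vs Weber — 8–7, Ruiz advances.
Round 2: Ruiz vs Yilmaz — 6–9, Yilmaz advances.
Yilmaz survives the agenda.

Yilmaz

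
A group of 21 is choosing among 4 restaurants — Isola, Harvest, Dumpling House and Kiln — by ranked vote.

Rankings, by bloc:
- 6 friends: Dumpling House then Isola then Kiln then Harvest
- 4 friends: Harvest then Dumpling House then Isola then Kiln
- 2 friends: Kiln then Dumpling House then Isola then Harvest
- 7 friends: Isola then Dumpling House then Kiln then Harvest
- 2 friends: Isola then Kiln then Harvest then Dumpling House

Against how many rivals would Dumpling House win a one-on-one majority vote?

Dumpling House against each rival (21 friends):
Dumpling House–Isola: Dumpling House 12–9.
Dumpling House–Harvest: Dumpling House 15–6.
Dumpling House vs Kiln: 6+4+7 = 17 for Dumpling House, 4 for Kiln — Dumpling House by 17–4.
Dumpling House beats Isola, Harvest, Kiln — 3 pairwise wins.

3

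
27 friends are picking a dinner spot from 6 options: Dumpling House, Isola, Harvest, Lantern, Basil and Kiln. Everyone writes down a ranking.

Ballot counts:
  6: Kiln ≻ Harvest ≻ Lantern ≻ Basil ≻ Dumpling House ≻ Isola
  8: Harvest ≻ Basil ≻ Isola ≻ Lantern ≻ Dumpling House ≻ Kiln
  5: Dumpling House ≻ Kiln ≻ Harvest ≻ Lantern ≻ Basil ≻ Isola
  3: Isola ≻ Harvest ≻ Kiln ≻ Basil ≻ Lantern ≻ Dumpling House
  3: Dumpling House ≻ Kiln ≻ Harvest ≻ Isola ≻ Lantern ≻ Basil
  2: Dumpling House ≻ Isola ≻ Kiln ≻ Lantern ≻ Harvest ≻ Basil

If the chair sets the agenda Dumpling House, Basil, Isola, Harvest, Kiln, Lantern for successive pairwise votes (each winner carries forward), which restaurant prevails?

Kiln

Round 1: Dumpling House vs Basil — 10–17, Basil advances.
Round 2: Basil vs Isola — 19–8, Basil advances.
Round 3: Basil vs Harvest — 0–27, Harvest advances.
Round 4: Harvest vs Kiln — 11–16, Kiln advances.
Round 5: Kiln vs Lantern — 19–8, Kiln advances.
The agenda winner is Kiln.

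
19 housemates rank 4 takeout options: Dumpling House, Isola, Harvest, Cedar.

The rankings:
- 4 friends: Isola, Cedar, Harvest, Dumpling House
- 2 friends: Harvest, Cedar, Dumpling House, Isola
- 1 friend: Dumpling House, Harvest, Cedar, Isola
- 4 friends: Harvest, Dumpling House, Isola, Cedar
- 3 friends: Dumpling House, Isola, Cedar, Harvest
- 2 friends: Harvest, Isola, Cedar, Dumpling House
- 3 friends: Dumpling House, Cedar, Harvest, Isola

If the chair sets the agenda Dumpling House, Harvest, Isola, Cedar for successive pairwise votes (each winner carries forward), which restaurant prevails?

Cedar

Round 1: Dumpling House vs Harvest — 7–12, Harvest advances.
Round 2: Harvest vs Isola — 12–7, Harvest advances.
Round 3: Harvest vs Cedar — 9–10, Cedar advances.
The agenda winner is Cedar.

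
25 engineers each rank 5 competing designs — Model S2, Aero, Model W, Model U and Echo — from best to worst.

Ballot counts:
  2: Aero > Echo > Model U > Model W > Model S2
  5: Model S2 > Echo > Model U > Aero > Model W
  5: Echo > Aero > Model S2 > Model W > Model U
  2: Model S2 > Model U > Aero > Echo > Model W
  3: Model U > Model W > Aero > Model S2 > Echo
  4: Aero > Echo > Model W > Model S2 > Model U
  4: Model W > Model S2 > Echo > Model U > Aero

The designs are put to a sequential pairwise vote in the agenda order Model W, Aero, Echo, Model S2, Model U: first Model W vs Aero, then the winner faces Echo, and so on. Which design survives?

Round 1: Model W vs Aero — 7–18, Aero advances.
Round 2: Aero vs Echo — 11–14, Echo advances.
Round 3: Echo vs Model S2 — 11–14, Model S2 advances.
Round 4: Model S2 vs Model U — 20–5, Model S2 advances.
The agenda winner is Model S2.

Model S2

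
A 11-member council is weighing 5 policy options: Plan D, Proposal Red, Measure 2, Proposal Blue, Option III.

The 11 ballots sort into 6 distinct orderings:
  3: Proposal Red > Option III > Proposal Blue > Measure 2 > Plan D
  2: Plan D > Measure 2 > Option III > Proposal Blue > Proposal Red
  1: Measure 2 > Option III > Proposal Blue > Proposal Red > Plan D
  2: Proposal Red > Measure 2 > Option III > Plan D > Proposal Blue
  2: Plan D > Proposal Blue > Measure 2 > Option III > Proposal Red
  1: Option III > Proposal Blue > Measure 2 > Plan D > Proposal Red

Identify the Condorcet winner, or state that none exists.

Check each pair by majority over 11 ballots:
Plan D vs Proposal Red: Plan D preferred on 2+2+1 = 5 ballots; Proposal Red wins 6–5.
Plan D vs Measure 2: 4 to 7, Measure 2.
Plan D vs Proposal Blue: 2+2+2 = 6 for Plan D, 5 for Proposal Blue — Plan D by 6–5.
Plan D vs Option III: Plan D preferred on 2+2 = 4 ballots; Option III wins 7–4.
Proposal Red vs Measure 2: Proposal Red is ranked higher on 3+2 = 5 ballots, Measure 2 on 6. Measure 2 wins 6–5.
Proposal Red vs Proposal Blue: 5 to 6, Proposal Blue.
Proposal Red vs Option III: Proposal Red preferred on 3+2 = 5 ballots; Option III wins 6–5.
Measure 2 vs Proposal Blue: Measure 2 is ranked higher on 2+1+2 = 5 ballots, Proposal Blue on 6. Proposal Blue wins 6–5.
Measure 2 vs Option III: Measure 2 preferred on 2+1+2+2 = 7 ballots; Measure 2 wins 7–4.
Proposal Blue vs Option III: 2 to 9, Option III.
No option is unbeaten: Plan D loses to Proposal Red; Proposal Red loses to Measure 2; Measure 2 loses to Proposal Blue; Proposal Blue loses to Plan D; Option III loses to Measure 2. In particular Plan D > Proposal Blue > Proposal Red > Plan D is a majority cycle — no Condorcet winner exists.

none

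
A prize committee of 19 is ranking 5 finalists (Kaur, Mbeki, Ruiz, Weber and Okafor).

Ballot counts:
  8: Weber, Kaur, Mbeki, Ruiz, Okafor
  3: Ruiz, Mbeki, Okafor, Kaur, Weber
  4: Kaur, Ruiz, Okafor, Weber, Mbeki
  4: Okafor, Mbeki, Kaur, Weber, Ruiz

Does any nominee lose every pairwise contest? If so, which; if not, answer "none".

none

Head-to-head results (19 jurors):
Kaur vs Mbeki: 12 to 7, Kaur.
Kaur vs Ruiz: Kaur wins 16–3.
Kaur vs Weber: 3+4+4 = 11 for Kaur, 8 for Weber — Kaur by 11–8.
Kaur vs Okafor: 12 to 7, Kaur.
Mbeki vs Ruiz: Mbeki is ranked higher on 8+4 = 12 ballots, Ruiz on 7. Mbeki wins 12–7.
Mbeki vs Weber: Mbeki preferred on 3+4 = 7 ballots; Weber wins 12–7.
Mbeki–Okafor: Mbeki 11–8.
Ruiz–Weber: Weber 12–7.
Ruiz vs Okafor: 15 to 4, Ruiz.
Weber vs Okafor: Okafor, 11–8.
Every nominee wins at least one matchup (Kaur beats Mbeki; Mbeki beats Ruiz; Ruiz beats Okafor; Weber beats Mbeki; Okafor beats Weber), so there is no Condorcet loser.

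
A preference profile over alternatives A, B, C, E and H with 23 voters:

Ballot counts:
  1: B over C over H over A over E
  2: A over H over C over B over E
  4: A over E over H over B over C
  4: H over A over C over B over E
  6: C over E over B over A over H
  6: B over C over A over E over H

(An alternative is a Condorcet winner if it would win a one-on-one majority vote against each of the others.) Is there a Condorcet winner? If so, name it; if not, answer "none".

C

Check each pair by majority over 23 ballots:
A vs B: 2+4+4 = 10 for A, 13 for B — B by 13–10.
A vs C: A is ranked higher on 2+4+4 = 10 ballots, C on 13. C wins 13–10.
A vs E: A preferred on 1+2+4+4+6 = 17 ballots; A wins 17–6.
A vs H: A preferred on 2+4+6+6 = 18 ballots; A wins 18–5.
B vs C: 11 to 12, C.
B vs E: B is ranked higher on 1+2+4+6 = 13 ballots, E on 10. B wins 13–10.
B vs H: B preferred on 1+6+6 = 13 ballots; B wins 13–10.
C vs E: C preferred on 1+2+4+6+6 = 19 ballots; C wins 19–4.
C vs H: 13 to 10, C.
E vs H: E is ranked higher on 4+6+6 = 16 ballots, H on 7. E wins 16–7.
C defeats every rival head-to-head and is the Condorcet winner.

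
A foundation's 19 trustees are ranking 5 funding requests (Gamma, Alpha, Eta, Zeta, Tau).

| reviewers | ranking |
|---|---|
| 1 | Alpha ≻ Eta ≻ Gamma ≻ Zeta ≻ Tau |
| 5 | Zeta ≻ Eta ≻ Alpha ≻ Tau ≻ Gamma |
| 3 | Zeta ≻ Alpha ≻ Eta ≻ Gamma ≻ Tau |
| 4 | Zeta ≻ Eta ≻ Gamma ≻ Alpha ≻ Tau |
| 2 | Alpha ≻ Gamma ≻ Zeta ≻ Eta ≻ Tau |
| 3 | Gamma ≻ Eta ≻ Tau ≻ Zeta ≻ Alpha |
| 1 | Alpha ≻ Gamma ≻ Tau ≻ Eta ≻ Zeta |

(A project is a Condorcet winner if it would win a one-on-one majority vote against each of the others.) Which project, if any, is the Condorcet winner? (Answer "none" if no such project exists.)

Zeta

Check each pair by majority over 19 ballots:
Gamma vs Alpha: Gamma preferred on 4+3 = 7 ballots; Alpha wins 12–7.
Gamma vs Eta: 6 to 13, Eta.
Gamma vs Zeta: Gamma preferred on 1+2+3+1 = 7 ballots; Zeta wins 12–7.
Gamma vs Tau: Gamma, 14–5.
Alpha vs Eta: 1+3+2+1 = 7 for Alpha, 12 for Eta — Eta by 12–7.
Alpha–Zeta: Zeta 15–4.
Alpha vs Tau: 1+5+3+4+2+1 = 16 for Alpha, 3 for Tau — Alpha by 16–3.
Eta–Zeta: Zeta 14–5.
Eta vs Tau: Eta, 18–1.
Zeta vs Tau: 15 to 4, Zeta.
Zeta defeats every rival head-to-head and is the Condorcet winner.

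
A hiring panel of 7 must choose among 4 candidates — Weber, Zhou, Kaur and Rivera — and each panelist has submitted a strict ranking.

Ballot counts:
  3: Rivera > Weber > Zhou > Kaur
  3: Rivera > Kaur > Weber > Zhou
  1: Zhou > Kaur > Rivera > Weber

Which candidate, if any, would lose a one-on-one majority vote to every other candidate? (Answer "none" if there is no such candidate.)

none

Pairwise majorities:
Weber vs Zhou: 3+3 = 6 for Weber, 1 for Zhou — Weber by 6–1.
Weber–Kaur: Kaur 4–3.
Weber vs Rivera: Weber preferred on 0 ballots; Rivera wins 7–0.
Zhou–Kaur: Zhou 4–3.
Zhou vs Rivera: Rivera wins 6–1.
Kaur–Rivera: Rivera 6–1.
Every candidate wins at least one matchup (Weber beats Zhou; Zhou beats Kaur; Kaur beats Weber; Rivera beats Weber), so there is no Condorcet loser.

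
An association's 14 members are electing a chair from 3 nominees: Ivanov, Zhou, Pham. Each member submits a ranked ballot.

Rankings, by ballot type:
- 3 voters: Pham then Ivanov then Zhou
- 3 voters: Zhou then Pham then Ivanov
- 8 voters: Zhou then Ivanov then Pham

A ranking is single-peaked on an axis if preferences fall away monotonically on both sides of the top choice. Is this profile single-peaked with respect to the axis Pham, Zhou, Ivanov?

Axis positions: Pham=1, Zhou=2, Ivanov=3.
Ballot type 1: ranking walks positions 1-3-2; Ivanov is ranked above Zhou even though Zhou lies between Ivanov and the peak Pham on the axis — preferences dip and rise again. Not single-peaked.
Ballot type 2 (peak Zhou at position 2): ranking walks positions 2-1-3, expanding outward from the peak — single-peaked.
Ballot type 3 (peak Zhou at position 2): ranking walks positions 2-3-1, expanding outward from the peak — single-peaked.
Ballot type 1 violates single-peakedness, so the profile is not single-peaked on this axis.

no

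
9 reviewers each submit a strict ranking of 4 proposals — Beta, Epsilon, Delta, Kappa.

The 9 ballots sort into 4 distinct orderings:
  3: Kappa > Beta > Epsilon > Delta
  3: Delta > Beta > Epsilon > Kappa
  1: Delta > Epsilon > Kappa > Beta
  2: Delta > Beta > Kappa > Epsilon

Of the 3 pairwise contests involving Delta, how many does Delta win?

3

Delta against each rival (9 reviewers):
Delta vs Beta: Delta, 6–3.
Delta–Epsilon: Delta 6–3.
Delta–Kappa: Delta 6–3.
Delta beats Beta, Epsilon, Kappa — 3 pairwise wins.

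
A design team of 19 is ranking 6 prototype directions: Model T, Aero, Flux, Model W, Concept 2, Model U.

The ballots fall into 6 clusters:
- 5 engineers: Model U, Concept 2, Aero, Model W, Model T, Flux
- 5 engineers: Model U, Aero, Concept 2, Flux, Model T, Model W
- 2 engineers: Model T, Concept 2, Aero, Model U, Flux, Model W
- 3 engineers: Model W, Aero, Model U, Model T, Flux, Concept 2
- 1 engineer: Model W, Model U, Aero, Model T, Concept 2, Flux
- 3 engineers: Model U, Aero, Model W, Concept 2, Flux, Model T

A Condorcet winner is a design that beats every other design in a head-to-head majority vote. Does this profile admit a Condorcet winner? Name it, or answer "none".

Model U

Check each pair by majority over 19 ballots:
Model T vs Aero: Aero, 17–2.
Model T–Flux: Model T 11–8.
Model T vs Model W: Model W, 12–7.
Model T vs Concept 2: Concept 2, 13–6.
Model T vs Model U: Model U, 17–2.
Aero–Flux: Aero 19–0.
Aero vs Model W: Aero, 15–4.
Aero–Concept 2: Aero 12–7.
Aero vs Model U: Model U wins 14–5.
Flux vs Model W: Model W wins 12–7.
Flux vs Concept 2: Concept 2, 16–3.
Flux vs Model U: Model U wins 19–0.
Model W vs Concept 2: Concept 2, 12–7.
Model W vs Model U: Model U, 15–4.
Concept 2 vs Model U: Model U wins 17–2.
Only Model U has no losses; Model U is the Condorcet winner.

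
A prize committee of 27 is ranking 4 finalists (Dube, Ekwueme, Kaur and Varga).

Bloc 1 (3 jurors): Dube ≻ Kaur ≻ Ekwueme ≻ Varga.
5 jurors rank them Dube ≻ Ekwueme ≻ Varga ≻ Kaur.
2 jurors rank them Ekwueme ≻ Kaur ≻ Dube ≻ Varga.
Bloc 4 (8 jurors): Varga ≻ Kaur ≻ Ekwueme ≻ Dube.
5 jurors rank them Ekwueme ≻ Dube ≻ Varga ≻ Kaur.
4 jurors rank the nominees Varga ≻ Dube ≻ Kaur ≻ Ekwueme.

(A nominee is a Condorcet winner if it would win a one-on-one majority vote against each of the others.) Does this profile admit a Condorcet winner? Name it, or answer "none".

none

Check each pair by majority over 27 ballots:
Dube vs Ekwueme: Ekwueme, 15–12.
Dube–Kaur: Dube 17–10.
Dube–Varga: Dube 15–12.
Ekwueme vs Kaur: Kaur, 15–12.
Ekwueme vs Varga: Ekwueme, 15–12.
Kaur–Varga: Varga 22–5.
Every nominee loses at least once (Dube loses to Ekwueme; Ekwueme loses to Kaur; Kaur loses to Dube; Varga loses to Dube). The majority relation contains the cycle Dube beats Kaur beats Ekwueme beats Dube, so there is no Condorcet winner.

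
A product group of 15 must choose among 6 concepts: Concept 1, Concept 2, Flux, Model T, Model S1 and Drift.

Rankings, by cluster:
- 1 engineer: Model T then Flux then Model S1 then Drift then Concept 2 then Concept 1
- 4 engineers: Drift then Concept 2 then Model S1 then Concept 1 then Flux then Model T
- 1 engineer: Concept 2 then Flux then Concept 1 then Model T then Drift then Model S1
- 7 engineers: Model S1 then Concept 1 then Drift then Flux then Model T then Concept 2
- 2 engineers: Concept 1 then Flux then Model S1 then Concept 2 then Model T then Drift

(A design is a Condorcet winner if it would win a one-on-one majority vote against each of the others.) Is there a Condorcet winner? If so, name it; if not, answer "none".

Check each pair by majority over 15 ballots:
Concept 1 vs Concept 2: Concept 1 is ranked higher on 7+2 = 9 ballots, Concept 2 on 6. Concept 1 wins 9–6.
Concept 1 vs Flux: Concept 1 is ranked higher on 4+7+2 = 13 ballots, Flux on 2. Concept 1 wins 13–2.
Concept 1 vs Model T: 14 to 1, Concept 1.
Concept 1 vs Model S1: Concept 1 is ranked higher on 1+2 = 3 ballots, Model S1 on 12. Model S1 wins 12–3.
Concept 1 vs Drift: Concept 1 is ranked higher on 1+7+2 = 10 ballots, Drift on 5. Concept 1 wins 10–5.
Concept 2 vs Flux: Concept 2 is ranked higher on 4+1 = 5 ballots, Flux on 10. Flux wins 10–5.
Concept 2 vs Model T: 7 to 8, Model T.
Concept 2 vs Model S1: Concept 2 preferred on 4+1 = 5 ballots; Model S1 wins 10–5.
Concept 2 vs Drift: 1+2 = 3 for Concept 2, 12 for Drift — Drift by 12–3.
Flux vs Model T: Flux preferred on 4+1+7+2 = 14 ballots; Flux wins 14–1.
Flux vs Model S1: Flux preferred on 1+1+2 = 4 ballots; Model S1 wins 11–4.
Flux vs Drift: 4 to 11, Drift.
Model T vs Model S1: Model T is ranked higher on 1+1 = 2 ballots, Model S1 on 13. Model S1 wins 13–2.
Model T vs Drift: 4 to 11, Drift.
Model S1 vs Drift: Model S1 is ranked higher on 1+7+2 = 10 ballots, Drift on 5. Model S1 wins 10–5.
Only Model S1 has no losses; Model S1 is the Condorcet winner.

Model S1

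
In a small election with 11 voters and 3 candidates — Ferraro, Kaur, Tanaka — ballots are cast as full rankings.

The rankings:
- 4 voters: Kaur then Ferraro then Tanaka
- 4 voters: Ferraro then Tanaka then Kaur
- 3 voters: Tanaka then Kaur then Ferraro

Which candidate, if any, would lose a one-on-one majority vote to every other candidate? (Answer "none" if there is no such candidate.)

Pairwise majorities:
Ferraro vs Kaur: Kaur wins 7–4.
Ferraro–Tanaka: Ferraro 8–3.
Kaur vs Tanaka: 4 to 7, Tanaka.
Each candidate has at least one pairwise win (Ferraro beats Tanaka; Kaur beats Ferraro; Tanaka beats Kaur) — no Condorcet loser.

none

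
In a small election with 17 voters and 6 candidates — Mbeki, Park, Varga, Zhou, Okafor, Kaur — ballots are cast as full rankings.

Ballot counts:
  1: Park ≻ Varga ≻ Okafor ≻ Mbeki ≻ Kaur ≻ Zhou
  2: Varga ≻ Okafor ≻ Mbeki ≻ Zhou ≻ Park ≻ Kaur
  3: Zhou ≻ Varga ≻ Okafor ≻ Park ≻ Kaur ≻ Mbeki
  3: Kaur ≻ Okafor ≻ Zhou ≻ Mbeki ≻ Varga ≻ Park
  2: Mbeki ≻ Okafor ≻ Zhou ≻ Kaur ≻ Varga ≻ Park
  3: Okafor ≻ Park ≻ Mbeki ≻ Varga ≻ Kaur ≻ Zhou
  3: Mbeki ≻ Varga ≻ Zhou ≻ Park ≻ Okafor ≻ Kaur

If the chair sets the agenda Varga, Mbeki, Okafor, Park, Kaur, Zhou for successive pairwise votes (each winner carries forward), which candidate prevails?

Okafor

Round 1: Varga vs Mbeki — 6–11, Mbeki advances.
Round 2: Mbeki vs Okafor — 5–12, Okafor advances.
Round 3: Okafor vs Park — 13–4, Okafor advances.
Round 4: Okafor vs Kaur — 14–3, Okafor advances.
Round 5: Okafor vs Zhou — 11–6, Okafor advances.
The agenda winner is Okafor.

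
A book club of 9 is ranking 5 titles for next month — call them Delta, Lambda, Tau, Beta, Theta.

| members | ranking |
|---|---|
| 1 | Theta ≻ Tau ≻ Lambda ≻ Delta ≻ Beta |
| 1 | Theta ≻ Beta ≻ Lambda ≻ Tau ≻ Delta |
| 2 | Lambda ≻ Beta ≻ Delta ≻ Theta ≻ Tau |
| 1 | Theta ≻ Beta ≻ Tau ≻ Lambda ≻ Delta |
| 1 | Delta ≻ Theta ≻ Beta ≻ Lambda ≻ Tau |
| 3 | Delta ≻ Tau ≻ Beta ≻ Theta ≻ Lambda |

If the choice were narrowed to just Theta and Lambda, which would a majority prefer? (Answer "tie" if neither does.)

Ballots ranking Theta above Lambda: 1 + 1 + 1 + 1 + 3 = 7.
Ballots ranking Lambda above Theta: 9 − 7 = 2.
Theta wins the head-to-head 7–2.

Theta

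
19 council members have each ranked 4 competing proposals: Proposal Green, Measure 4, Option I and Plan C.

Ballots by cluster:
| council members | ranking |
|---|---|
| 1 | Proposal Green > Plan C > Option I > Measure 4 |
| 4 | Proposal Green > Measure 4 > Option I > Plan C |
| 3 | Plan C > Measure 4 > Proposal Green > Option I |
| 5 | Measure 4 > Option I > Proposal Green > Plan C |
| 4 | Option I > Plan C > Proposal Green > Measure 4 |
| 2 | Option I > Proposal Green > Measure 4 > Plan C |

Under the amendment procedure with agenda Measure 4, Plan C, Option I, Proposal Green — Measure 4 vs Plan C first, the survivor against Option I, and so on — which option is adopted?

Round 1: Measure 4 vs Plan C — 11–8, Measure 4 advances.
Round 2: Measure 4 vs Option I — 12–7, Measure 4 advances.
Round 3: Measure 4 vs Proposal Green — 8–11, Proposal Green advances.
Proposal Green survives the agenda.

Proposal Green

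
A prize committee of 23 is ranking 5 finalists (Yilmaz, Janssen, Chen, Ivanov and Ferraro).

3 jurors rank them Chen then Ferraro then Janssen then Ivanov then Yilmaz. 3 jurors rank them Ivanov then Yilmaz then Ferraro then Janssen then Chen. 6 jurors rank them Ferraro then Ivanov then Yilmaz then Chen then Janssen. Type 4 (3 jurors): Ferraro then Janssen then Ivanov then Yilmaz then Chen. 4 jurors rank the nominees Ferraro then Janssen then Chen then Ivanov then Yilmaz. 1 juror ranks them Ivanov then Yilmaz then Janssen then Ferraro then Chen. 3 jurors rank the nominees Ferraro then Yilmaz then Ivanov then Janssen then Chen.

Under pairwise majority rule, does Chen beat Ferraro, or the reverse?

Ballots ranking Chen above Ferraro: 3.
Ballots ranking Ferraro above Chen: 23 − 3 = 20.
Ferraro wins the head-to-head 20–3.

Ferraro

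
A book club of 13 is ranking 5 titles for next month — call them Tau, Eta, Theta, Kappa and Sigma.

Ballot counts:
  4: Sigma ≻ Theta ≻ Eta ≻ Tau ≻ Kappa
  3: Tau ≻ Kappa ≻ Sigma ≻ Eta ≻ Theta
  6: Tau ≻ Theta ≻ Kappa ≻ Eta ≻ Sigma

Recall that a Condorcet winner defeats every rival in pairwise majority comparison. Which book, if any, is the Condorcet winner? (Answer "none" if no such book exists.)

Pairwise majorities:
Tau vs Eta: Tau preferred on 3+6 = 9 ballots; Tau wins 9–4.
Tau vs Theta: Tau is ranked higher on 3+6 = 9 ballots, Theta on 4. Tau wins 9–4.
Tau vs Kappa: 4+3+6 = 13 for Tau, 0 for Kappa — Tau by 13–0.
Tau vs Sigma: Tau is ranked higher on 3+6 = 9 ballots, Sigma on 4. Tau wins 9–4.
Eta vs Theta: 3 to 10, Theta.
Eta vs Kappa: 4 to 9, Kappa.
Eta vs Sigma: 6 to 7, Sigma.
Theta vs Kappa: 4+6 = 10 for Theta, 3 for Kappa — Theta by 10–3.
Theta vs Sigma: 6 for Theta, 7 for Sigma — Sigma by 7–6.
Kappa vs Sigma: Kappa preferred on 3+6 = 9 ballots; Kappa wins 9–4.
Only Tau has no losses; Tau is the Condorcet winner.

Tau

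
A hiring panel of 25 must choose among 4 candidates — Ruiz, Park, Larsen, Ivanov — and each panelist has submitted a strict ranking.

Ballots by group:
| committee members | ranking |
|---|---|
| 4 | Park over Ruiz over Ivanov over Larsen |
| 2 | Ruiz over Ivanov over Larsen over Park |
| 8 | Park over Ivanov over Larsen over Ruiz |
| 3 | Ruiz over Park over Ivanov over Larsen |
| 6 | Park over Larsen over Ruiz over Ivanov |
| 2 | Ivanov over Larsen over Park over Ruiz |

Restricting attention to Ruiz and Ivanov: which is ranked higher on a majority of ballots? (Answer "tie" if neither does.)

Ballots ranking Ruiz above Ivanov: 4 + 2 + 3 + 6 = 15.
Ballots ranking Ivanov above Ruiz: 25 − 15 = 10.
Ruiz wins the head-to-head 15–10.

Ruiz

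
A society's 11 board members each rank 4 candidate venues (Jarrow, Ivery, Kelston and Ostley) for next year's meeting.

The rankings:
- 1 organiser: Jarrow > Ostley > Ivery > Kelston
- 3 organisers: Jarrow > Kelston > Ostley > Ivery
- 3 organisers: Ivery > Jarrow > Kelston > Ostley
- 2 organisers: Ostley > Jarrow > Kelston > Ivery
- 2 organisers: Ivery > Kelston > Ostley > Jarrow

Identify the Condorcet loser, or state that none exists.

Pairwise majorities:
Jarrow vs Ivery: Jarrow wins 6–5.
Jarrow vs Kelston: Jarrow, 9–2.
Jarrow vs Ostley: 1+3+3 = 7 for Jarrow, 4 for Ostley — Jarrow by 7–4.
Ivery–Kelston: Ivery 6–5.
Ivery vs Ostley: Ostley, 6–5.
Kelston–Ostley: Kelston 8–3.
Each city has at least one pairwise win (Jarrow beats Ivery; Ivery beats Kelston; Kelston beats Ostley; Ostley beats Ivery) — no Condorcet loser.

none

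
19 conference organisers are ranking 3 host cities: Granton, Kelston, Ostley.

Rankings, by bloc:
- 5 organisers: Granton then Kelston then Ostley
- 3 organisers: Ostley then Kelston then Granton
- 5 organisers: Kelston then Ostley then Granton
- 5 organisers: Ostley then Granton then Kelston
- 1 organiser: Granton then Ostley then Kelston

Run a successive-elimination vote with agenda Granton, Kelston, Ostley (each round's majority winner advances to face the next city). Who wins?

Round 1: Granton vs Kelston — 11–8, Granton advances.
Round 2: Granton vs Ostley — 6–13, Ostley advances.
The agenda winner is Ostley.

Ostley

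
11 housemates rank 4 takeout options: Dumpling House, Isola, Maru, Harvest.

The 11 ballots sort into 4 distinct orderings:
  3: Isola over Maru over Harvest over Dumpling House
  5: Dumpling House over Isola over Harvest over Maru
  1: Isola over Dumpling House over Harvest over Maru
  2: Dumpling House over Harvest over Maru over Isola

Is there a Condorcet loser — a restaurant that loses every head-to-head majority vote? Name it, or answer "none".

Pairwise majorities:
Dumpling House vs Isola: 5+2 = 7 for Dumpling House, 4 for Isola — Dumpling House by 7–4.
Dumpling House–Maru: Dumpling House 8–3.
Dumpling House–Harvest: Dumpling House 8–3.
Isola–Maru: Isola 9–2.
Isola–Harvest: Isola 9–2.
Maru vs Harvest: Harvest wins 8–3.
Only Maru has no wins; Maru is the Condorcet loser.

Maru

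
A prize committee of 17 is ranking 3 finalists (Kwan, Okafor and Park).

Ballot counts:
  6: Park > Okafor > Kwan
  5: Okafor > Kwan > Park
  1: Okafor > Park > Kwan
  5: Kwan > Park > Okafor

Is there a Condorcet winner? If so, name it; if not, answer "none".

Check each pair by majority over 17 ballots:
Kwan vs Okafor: Okafor wins 12–5.
Kwan–Park: Kwan 10–7.
Okafor–Park: Park 11–6.
Each nominee drops at least one matchup (Kwan loses to Okafor; Okafor loses to Park; Park loses to Kwan); the cycle Kwan > Park > Okafor > Kwan rules out a Condorcet winner.

none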